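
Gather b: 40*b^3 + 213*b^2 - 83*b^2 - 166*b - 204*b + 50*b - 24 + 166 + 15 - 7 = 40*b^3 + 130*b^2 - 320*b + 150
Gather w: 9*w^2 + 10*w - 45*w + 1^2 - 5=9*w^2 - 35*w - 4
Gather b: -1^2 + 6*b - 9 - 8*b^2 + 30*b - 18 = -8*b^2 + 36*b - 28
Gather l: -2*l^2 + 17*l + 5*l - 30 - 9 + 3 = -2*l^2 + 22*l - 36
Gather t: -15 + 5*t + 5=5*t - 10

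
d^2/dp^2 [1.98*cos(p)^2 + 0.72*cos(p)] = -0.72*cos(p) - 3.96*cos(2*p)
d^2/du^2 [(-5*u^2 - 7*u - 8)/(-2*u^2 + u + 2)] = 4*(19*u^3 + 78*u^2 + 18*u + 23)/(8*u^6 - 12*u^5 - 18*u^4 + 23*u^3 + 18*u^2 - 12*u - 8)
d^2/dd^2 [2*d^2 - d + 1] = 4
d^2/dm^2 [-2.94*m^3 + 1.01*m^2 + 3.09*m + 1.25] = 2.02 - 17.64*m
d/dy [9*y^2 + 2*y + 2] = 18*y + 2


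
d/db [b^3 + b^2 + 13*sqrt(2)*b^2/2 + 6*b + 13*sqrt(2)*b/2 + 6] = 3*b^2 + 2*b + 13*sqrt(2)*b + 6 + 13*sqrt(2)/2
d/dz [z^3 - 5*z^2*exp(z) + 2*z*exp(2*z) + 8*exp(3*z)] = -5*z^2*exp(z) + 3*z^2 + 4*z*exp(2*z) - 10*z*exp(z) + 24*exp(3*z) + 2*exp(2*z)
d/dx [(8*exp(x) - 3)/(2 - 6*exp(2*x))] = (12*exp(2*x) - 9*exp(x) + 4)*exp(x)/(9*exp(4*x) - 6*exp(2*x) + 1)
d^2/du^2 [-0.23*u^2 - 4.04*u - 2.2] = -0.460000000000000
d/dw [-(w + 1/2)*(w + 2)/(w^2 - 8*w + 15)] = 7*(3*w^2 - 8*w - 13)/(2*(w^4 - 16*w^3 + 94*w^2 - 240*w + 225))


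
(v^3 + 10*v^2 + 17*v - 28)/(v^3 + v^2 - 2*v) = (v^2 + 11*v + 28)/(v*(v + 2))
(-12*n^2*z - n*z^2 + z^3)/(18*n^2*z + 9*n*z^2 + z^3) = (-4*n + z)/(6*n + z)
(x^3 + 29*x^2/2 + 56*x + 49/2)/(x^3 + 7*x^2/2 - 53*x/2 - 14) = (x + 7)/(x - 4)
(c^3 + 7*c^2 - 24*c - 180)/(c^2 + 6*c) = c + 1 - 30/c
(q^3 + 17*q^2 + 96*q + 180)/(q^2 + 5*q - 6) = (q^2 + 11*q + 30)/(q - 1)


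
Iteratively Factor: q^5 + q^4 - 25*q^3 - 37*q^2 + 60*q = (q)*(q^4 + q^3 - 25*q^2 - 37*q + 60) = q*(q - 1)*(q^3 + 2*q^2 - 23*q - 60) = q*(q - 1)*(q + 3)*(q^2 - q - 20) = q*(q - 1)*(q + 3)*(q + 4)*(q - 5)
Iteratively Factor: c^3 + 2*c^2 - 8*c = (c - 2)*(c^2 + 4*c) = c*(c - 2)*(c + 4)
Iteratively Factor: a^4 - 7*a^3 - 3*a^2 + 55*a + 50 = (a - 5)*(a^3 - 2*a^2 - 13*a - 10) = (a - 5)*(a + 1)*(a^2 - 3*a - 10) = (a - 5)^2*(a + 1)*(a + 2)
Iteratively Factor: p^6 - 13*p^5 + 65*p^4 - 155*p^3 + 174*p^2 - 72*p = (p - 3)*(p^5 - 10*p^4 + 35*p^3 - 50*p^2 + 24*p) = (p - 4)*(p - 3)*(p^4 - 6*p^3 + 11*p^2 - 6*p) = (p - 4)*(p - 3)*(p - 2)*(p^3 - 4*p^2 + 3*p) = (p - 4)*(p - 3)^2*(p - 2)*(p^2 - p) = (p - 4)*(p - 3)^2*(p - 2)*(p - 1)*(p)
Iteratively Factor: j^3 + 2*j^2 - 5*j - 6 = (j - 2)*(j^2 + 4*j + 3) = (j - 2)*(j + 3)*(j + 1)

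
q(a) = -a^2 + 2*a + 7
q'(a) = 2 - 2*a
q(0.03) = 7.06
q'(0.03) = 1.94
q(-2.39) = -3.49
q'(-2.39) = 6.78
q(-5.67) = -36.49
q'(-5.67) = 13.34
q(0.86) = 7.98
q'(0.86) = 0.28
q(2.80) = 4.76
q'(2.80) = -3.60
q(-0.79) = 4.80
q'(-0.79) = 3.58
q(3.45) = 2.00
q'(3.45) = -4.90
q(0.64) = 7.87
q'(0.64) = 0.72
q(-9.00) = -92.00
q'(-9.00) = 20.00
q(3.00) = 4.00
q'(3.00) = -4.00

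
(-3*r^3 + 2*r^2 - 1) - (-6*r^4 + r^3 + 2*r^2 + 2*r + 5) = 6*r^4 - 4*r^3 - 2*r - 6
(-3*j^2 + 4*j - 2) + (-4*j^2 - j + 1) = -7*j^2 + 3*j - 1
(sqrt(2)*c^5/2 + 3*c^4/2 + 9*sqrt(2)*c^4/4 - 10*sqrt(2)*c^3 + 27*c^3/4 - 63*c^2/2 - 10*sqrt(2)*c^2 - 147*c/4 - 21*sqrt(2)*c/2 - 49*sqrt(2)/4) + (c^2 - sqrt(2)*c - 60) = sqrt(2)*c^5/2 + 3*c^4/2 + 9*sqrt(2)*c^4/4 - 10*sqrt(2)*c^3 + 27*c^3/4 - 61*c^2/2 - 10*sqrt(2)*c^2 - 147*c/4 - 23*sqrt(2)*c/2 - 60 - 49*sqrt(2)/4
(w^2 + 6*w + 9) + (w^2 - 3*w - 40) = 2*w^2 + 3*w - 31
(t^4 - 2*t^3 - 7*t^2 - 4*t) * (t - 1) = t^5 - 3*t^4 - 5*t^3 + 3*t^2 + 4*t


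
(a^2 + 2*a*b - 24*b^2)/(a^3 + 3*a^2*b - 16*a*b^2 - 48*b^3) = (a + 6*b)/(a^2 + 7*a*b + 12*b^2)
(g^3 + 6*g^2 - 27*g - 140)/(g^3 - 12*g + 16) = (g^2 + 2*g - 35)/(g^2 - 4*g + 4)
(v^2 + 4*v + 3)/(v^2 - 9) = (v + 1)/(v - 3)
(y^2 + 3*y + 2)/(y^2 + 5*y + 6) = (y + 1)/(y + 3)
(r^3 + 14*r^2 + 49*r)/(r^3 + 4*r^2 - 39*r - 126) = r*(r + 7)/(r^2 - 3*r - 18)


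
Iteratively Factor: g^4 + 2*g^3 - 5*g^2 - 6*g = (g - 2)*(g^3 + 4*g^2 + 3*g) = g*(g - 2)*(g^2 + 4*g + 3) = g*(g - 2)*(g + 1)*(g + 3)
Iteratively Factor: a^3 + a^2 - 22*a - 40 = (a + 2)*(a^2 - a - 20) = (a - 5)*(a + 2)*(a + 4)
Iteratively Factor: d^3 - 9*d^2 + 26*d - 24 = (d - 2)*(d^2 - 7*d + 12) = (d - 4)*(d - 2)*(d - 3)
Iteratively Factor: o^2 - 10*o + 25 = (o - 5)*(o - 5)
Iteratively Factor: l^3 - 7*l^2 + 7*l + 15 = (l - 5)*(l^2 - 2*l - 3) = (l - 5)*(l + 1)*(l - 3)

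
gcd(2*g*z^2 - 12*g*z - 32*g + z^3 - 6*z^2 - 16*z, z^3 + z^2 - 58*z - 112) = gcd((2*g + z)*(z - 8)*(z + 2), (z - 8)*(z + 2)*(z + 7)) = z^2 - 6*z - 16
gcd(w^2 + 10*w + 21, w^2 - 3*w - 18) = w + 3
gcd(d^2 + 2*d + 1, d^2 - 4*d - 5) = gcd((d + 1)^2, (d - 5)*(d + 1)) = d + 1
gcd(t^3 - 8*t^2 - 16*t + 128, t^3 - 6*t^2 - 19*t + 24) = t - 8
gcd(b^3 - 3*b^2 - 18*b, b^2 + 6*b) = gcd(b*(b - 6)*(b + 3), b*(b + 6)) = b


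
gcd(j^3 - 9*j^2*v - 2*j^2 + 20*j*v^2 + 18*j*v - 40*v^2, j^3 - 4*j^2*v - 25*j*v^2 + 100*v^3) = j^2 - 9*j*v + 20*v^2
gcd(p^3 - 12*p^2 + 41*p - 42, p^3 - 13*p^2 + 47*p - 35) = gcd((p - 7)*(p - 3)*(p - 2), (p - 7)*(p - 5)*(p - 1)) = p - 7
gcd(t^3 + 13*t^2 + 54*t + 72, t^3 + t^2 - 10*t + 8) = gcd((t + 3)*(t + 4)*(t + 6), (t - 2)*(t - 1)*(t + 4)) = t + 4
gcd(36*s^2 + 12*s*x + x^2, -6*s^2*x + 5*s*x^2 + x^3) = 6*s + x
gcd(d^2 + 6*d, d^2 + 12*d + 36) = d + 6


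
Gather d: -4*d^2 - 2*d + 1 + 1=-4*d^2 - 2*d + 2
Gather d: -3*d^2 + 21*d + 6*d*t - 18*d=-3*d^2 + d*(6*t + 3)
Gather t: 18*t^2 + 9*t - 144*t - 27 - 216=18*t^2 - 135*t - 243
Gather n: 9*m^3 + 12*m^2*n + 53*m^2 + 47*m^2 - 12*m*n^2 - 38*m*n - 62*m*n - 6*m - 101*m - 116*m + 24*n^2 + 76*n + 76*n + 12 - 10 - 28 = 9*m^3 + 100*m^2 - 223*m + n^2*(24 - 12*m) + n*(12*m^2 - 100*m + 152) - 26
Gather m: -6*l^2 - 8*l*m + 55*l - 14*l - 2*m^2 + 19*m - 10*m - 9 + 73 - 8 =-6*l^2 + 41*l - 2*m^2 + m*(9 - 8*l) + 56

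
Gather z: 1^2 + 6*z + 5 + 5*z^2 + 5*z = 5*z^2 + 11*z + 6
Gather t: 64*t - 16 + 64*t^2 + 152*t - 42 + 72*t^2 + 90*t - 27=136*t^2 + 306*t - 85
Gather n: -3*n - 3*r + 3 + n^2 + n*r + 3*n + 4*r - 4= n^2 + n*r + r - 1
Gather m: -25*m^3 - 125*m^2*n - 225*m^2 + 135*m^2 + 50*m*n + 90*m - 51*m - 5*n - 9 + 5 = -25*m^3 + m^2*(-125*n - 90) + m*(50*n + 39) - 5*n - 4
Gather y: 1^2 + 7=8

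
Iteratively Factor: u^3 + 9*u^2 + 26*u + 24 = (u + 3)*(u^2 + 6*u + 8) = (u + 2)*(u + 3)*(u + 4)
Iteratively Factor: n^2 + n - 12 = (n + 4)*(n - 3)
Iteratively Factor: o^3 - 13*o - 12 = (o + 3)*(o^2 - 3*o - 4) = (o + 1)*(o + 3)*(o - 4)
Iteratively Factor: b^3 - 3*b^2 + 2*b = (b - 2)*(b^2 - b) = (b - 2)*(b - 1)*(b)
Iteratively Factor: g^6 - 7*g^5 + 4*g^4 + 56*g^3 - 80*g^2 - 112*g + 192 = (g - 2)*(g^5 - 5*g^4 - 6*g^3 + 44*g^2 + 8*g - 96) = (g - 3)*(g - 2)*(g^4 - 2*g^3 - 12*g^2 + 8*g + 32) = (g - 3)*(g - 2)*(g + 2)*(g^3 - 4*g^2 - 4*g + 16) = (g - 4)*(g - 3)*(g - 2)*(g + 2)*(g^2 - 4) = (g - 4)*(g - 3)*(g - 2)^2*(g + 2)*(g + 2)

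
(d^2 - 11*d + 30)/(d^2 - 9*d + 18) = (d - 5)/(d - 3)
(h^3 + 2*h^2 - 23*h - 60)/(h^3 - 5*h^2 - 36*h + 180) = (h^2 + 7*h + 12)/(h^2 - 36)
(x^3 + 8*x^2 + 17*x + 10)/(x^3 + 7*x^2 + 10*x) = (x + 1)/x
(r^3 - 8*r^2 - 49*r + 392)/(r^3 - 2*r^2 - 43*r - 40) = (r^2 - 49)/(r^2 + 6*r + 5)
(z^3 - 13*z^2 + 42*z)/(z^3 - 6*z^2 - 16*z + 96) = z*(z - 7)/(z^2 - 16)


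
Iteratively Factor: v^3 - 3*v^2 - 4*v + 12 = (v + 2)*(v^2 - 5*v + 6) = (v - 3)*(v + 2)*(v - 2)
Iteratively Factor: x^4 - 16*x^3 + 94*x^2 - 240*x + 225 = (x - 3)*(x^3 - 13*x^2 + 55*x - 75) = (x - 5)*(x - 3)*(x^2 - 8*x + 15) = (x - 5)*(x - 3)^2*(x - 5)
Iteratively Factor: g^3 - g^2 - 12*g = (g)*(g^2 - g - 12) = g*(g + 3)*(g - 4)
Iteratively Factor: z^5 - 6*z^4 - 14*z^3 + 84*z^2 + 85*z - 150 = (z + 3)*(z^4 - 9*z^3 + 13*z^2 + 45*z - 50) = (z - 1)*(z + 3)*(z^3 - 8*z^2 + 5*z + 50) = (z - 5)*(z - 1)*(z + 3)*(z^2 - 3*z - 10) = (z - 5)*(z - 1)*(z + 2)*(z + 3)*(z - 5)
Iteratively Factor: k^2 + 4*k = (k)*(k + 4)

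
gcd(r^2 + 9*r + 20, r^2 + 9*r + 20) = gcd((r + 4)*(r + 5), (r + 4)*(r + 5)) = r^2 + 9*r + 20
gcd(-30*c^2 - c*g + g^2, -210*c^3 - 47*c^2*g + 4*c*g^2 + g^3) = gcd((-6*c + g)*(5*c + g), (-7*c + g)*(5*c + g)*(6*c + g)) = 5*c + g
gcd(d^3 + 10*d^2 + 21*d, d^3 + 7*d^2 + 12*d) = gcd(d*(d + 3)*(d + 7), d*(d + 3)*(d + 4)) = d^2 + 3*d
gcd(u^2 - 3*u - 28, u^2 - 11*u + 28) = u - 7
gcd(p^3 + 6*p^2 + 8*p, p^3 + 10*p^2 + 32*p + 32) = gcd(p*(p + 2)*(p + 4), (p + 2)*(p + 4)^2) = p^2 + 6*p + 8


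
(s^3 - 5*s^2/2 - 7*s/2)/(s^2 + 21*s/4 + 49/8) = 4*s*(2*s^2 - 5*s - 7)/(8*s^2 + 42*s + 49)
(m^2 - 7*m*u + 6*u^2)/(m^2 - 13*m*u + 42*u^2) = (-m + u)/(-m + 7*u)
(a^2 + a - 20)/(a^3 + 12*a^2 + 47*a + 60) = (a - 4)/(a^2 + 7*a + 12)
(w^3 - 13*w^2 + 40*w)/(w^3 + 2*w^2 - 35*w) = (w - 8)/(w + 7)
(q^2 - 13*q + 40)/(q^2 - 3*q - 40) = (q - 5)/(q + 5)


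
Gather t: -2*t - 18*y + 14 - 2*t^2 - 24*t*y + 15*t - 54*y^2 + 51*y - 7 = -2*t^2 + t*(13 - 24*y) - 54*y^2 + 33*y + 7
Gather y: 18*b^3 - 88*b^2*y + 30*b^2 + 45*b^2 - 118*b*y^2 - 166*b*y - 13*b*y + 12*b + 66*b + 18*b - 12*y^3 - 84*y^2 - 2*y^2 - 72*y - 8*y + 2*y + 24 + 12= 18*b^3 + 75*b^2 + 96*b - 12*y^3 + y^2*(-118*b - 86) + y*(-88*b^2 - 179*b - 78) + 36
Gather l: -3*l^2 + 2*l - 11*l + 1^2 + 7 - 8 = -3*l^2 - 9*l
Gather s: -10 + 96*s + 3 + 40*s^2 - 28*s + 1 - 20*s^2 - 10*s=20*s^2 + 58*s - 6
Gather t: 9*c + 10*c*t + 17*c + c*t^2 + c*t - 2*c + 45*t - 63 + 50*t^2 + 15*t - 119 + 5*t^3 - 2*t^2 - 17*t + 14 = 24*c + 5*t^3 + t^2*(c + 48) + t*(11*c + 43) - 168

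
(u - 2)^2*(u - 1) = u^3 - 5*u^2 + 8*u - 4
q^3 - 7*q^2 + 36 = (q - 6)*(q - 3)*(q + 2)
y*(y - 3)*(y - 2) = y^3 - 5*y^2 + 6*y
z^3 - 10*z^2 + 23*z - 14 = (z - 7)*(z - 2)*(z - 1)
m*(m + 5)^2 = m^3 + 10*m^2 + 25*m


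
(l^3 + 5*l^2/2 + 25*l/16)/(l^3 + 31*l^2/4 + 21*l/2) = (16*l^2 + 40*l + 25)/(4*(4*l^2 + 31*l + 42))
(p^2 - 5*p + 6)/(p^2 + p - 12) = (p - 2)/(p + 4)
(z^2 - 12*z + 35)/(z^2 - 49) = (z - 5)/(z + 7)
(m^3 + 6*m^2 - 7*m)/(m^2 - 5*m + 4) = m*(m + 7)/(m - 4)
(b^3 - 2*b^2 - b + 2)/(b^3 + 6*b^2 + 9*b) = (b^3 - 2*b^2 - b + 2)/(b*(b^2 + 6*b + 9))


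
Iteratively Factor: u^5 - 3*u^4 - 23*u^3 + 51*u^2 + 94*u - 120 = (u - 1)*(u^4 - 2*u^3 - 25*u^2 + 26*u + 120) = (u - 3)*(u - 1)*(u^3 + u^2 - 22*u - 40) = (u - 5)*(u - 3)*(u - 1)*(u^2 + 6*u + 8) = (u - 5)*(u - 3)*(u - 1)*(u + 2)*(u + 4)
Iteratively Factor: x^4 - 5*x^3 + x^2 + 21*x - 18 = (x - 3)*(x^3 - 2*x^2 - 5*x + 6) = (x - 3)*(x + 2)*(x^2 - 4*x + 3) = (x - 3)^2*(x + 2)*(x - 1)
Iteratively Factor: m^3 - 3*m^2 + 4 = (m - 2)*(m^2 - m - 2) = (m - 2)^2*(m + 1)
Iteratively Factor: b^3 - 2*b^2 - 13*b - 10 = (b + 2)*(b^2 - 4*b - 5) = (b - 5)*(b + 2)*(b + 1)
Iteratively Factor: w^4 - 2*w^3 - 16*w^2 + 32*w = (w - 2)*(w^3 - 16*w) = (w - 4)*(w - 2)*(w^2 + 4*w) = (w - 4)*(w - 2)*(w + 4)*(w)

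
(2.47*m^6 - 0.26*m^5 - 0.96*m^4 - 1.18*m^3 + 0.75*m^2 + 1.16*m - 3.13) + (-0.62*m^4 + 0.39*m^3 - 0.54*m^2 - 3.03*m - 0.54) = 2.47*m^6 - 0.26*m^5 - 1.58*m^4 - 0.79*m^3 + 0.21*m^2 - 1.87*m - 3.67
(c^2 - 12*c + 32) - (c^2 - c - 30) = 62 - 11*c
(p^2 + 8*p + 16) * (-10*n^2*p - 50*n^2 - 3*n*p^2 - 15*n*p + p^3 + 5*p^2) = -10*n^2*p^3 - 130*n^2*p^2 - 560*n^2*p - 800*n^2 - 3*n*p^4 - 39*n*p^3 - 168*n*p^2 - 240*n*p + p^5 + 13*p^4 + 56*p^3 + 80*p^2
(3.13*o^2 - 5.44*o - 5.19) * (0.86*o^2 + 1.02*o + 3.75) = 2.6918*o^4 - 1.4858*o^3 + 1.7253*o^2 - 25.6938*o - 19.4625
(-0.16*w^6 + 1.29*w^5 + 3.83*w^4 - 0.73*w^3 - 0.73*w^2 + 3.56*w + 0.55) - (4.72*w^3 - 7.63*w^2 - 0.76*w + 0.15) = -0.16*w^6 + 1.29*w^5 + 3.83*w^4 - 5.45*w^3 + 6.9*w^2 + 4.32*w + 0.4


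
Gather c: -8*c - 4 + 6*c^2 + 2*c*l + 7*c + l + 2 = 6*c^2 + c*(2*l - 1) + l - 2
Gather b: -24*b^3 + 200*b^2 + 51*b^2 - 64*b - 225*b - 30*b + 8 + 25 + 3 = -24*b^3 + 251*b^2 - 319*b + 36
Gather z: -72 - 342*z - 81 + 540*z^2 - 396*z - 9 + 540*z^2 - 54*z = 1080*z^2 - 792*z - 162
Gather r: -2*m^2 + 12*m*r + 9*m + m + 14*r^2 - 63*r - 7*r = -2*m^2 + 10*m + 14*r^2 + r*(12*m - 70)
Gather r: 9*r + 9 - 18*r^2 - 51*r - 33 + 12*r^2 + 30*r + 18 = -6*r^2 - 12*r - 6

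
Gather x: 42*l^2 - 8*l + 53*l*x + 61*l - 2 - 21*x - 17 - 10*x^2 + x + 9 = 42*l^2 + 53*l - 10*x^2 + x*(53*l - 20) - 10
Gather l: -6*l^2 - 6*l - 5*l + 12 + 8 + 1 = -6*l^2 - 11*l + 21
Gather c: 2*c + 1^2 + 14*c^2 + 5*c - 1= 14*c^2 + 7*c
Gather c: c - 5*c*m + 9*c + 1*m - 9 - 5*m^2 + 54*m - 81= c*(10 - 5*m) - 5*m^2 + 55*m - 90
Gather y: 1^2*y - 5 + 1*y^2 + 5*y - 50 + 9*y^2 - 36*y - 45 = 10*y^2 - 30*y - 100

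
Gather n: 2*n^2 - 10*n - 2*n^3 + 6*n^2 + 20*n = -2*n^3 + 8*n^2 + 10*n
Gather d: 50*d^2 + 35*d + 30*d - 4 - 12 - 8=50*d^2 + 65*d - 24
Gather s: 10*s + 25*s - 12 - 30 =35*s - 42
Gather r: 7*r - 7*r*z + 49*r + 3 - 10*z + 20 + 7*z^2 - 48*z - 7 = r*(56 - 7*z) + 7*z^2 - 58*z + 16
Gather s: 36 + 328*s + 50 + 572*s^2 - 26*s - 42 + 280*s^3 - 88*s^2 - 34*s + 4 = 280*s^3 + 484*s^2 + 268*s + 48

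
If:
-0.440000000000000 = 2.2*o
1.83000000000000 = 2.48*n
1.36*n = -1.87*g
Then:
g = -0.54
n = 0.74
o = -0.20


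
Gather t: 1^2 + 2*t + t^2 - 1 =t^2 + 2*t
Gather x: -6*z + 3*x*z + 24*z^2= 3*x*z + 24*z^2 - 6*z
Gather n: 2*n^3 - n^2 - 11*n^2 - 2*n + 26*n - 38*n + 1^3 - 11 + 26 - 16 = 2*n^3 - 12*n^2 - 14*n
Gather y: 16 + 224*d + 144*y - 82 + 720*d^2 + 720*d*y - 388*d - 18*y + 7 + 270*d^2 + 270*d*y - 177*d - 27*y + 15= 990*d^2 - 341*d + y*(990*d + 99) - 44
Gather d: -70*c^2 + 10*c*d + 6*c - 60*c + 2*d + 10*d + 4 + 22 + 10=-70*c^2 - 54*c + d*(10*c + 12) + 36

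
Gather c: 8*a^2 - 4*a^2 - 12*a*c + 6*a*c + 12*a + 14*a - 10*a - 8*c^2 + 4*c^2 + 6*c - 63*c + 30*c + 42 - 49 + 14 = 4*a^2 + 16*a - 4*c^2 + c*(-6*a - 27) + 7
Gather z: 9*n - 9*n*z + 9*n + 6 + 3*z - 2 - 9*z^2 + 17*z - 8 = 18*n - 9*z^2 + z*(20 - 9*n) - 4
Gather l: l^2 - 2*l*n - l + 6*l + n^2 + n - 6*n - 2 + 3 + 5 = l^2 + l*(5 - 2*n) + n^2 - 5*n + 6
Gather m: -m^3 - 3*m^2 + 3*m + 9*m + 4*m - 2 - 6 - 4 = -m^3 - 3*m^2 + 16*m - 12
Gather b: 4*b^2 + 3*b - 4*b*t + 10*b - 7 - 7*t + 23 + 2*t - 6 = 4*b^2 + b*(13 - 4*t) - 5*t + 10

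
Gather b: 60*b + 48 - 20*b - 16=40*b + 32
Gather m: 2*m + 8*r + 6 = 2*m + 8*r + 6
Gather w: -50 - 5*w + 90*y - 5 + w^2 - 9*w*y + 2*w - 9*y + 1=w^2 + w*(-9*y - 3) + 81*y - 54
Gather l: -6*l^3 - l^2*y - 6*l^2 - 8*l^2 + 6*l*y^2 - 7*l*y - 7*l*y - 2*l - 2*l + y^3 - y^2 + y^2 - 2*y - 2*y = -6*l^3 + l^2*(-y - 14) + l*(6*y^2 - 14*y - 4) + y^3 - 4*y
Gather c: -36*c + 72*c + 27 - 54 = 36*c - 27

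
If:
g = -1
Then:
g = -1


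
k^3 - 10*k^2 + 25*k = k*(k - 5)^2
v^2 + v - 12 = (v - 3)*(v + 4)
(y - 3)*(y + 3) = y^2 - 9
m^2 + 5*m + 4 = (m + 1)*(m + 4)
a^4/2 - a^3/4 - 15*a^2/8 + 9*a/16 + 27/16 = (a/2 + 1/2)*(a - 3/2)^2*(a + 3/2)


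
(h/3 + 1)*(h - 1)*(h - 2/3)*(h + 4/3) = h^4/3 + 8*h^3/9 - 23*h^2/27 - 34*h/27 + 8/9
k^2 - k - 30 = (k - 6)*(k + 5)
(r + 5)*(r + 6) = r^2 + 11*r + 30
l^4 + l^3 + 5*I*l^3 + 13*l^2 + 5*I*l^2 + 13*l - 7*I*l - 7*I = (l + 1)*(l - I)^2*(l + 7*I)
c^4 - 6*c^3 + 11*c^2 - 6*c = c*(c - 3)*(c - 2)*(c - 1)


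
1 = 1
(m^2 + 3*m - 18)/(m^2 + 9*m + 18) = (m - 3)/(m + 3)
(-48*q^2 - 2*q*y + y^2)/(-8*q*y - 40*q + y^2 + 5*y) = (6*q + y)/(y + 5)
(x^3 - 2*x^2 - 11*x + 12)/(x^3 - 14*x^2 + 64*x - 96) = (x^2 + 2*x - 3)/(x^2 - 10*x + 24)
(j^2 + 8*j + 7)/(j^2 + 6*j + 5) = (j + 7)/(j + 5)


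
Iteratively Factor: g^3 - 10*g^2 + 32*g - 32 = (g - 2)*(g^2 - 8*g + 16) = (g - 4)*(g - 2)*(g - 4)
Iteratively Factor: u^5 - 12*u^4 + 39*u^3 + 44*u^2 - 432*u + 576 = (u - 3)*(u^4 - 9*u^3 + 12*u^2 + 80*u - 192) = (u - 4)*(u - 3)*(u^3 - 5*u^2 - 8*u + 48) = (u - 4)^2*(u - 3)*(u^2 - u - 12) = (u - 4)^3*(u - 3)*(u + 3)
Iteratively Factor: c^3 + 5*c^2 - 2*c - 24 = (c + 4)*(c^2 + c - 6) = (c - 2)*(c + 4)*(c + 3)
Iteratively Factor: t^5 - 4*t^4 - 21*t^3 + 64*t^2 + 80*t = (t + 1)*(t^4 - 5*t^3 - 16*t^2 + 80*t) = (t - 4)*(t + 1)*(t^3 - t^2 - 20*t) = (t - 4)*(t + 1)*(t + 4)*(t^2 - 5*t) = t*(t - 4)*(t + 1)*(t + 4)*(t - 5)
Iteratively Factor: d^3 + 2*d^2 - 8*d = (d)*(d^2 + 2*d - 8) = d*(d - 2)*(d + 4)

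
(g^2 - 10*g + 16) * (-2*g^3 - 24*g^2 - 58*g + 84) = -2*g^5 - 4*g^4 + 150*g^3 + 280*g^2 - 1768*g + 1344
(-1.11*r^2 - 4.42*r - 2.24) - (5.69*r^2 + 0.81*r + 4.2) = -6.8*r^2 - 5.23*r - 6.44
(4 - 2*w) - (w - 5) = 9 - 3*w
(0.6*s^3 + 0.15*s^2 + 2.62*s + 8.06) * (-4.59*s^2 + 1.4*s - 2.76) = -2.754*s^5 + 0.1515*s^4 - 13.4718*s^3 - 33.7414*s^2 + 4.0528*s - 22.2456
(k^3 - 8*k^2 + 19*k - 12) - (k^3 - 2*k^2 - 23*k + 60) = -6*k^2 + 42*k - 72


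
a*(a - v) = a^2 - a*v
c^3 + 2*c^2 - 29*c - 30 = (c - 5)*(c + 1)*(c + 6)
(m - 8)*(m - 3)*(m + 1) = m^3 - 10*m^2 + 13*m + 24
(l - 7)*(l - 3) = l^2 - 10*l + 21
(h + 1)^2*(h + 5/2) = h^3 + 9*h^2/2 + 6*h + 5/2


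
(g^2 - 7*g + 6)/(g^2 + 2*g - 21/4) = 4*(g^2 - 7*g + 6)/(4*g^2 + 8*g - 21)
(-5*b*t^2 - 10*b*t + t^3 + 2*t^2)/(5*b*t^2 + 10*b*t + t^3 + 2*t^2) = (-5*b + t)/(5*b + t)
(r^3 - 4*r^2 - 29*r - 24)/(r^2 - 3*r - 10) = (-r^3 + 4*r^2 + 29*r + 24)/(-r^2 + 3*r + 10)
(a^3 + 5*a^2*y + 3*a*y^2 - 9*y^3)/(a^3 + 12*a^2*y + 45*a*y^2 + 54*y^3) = (a - y)/(a + 6*y)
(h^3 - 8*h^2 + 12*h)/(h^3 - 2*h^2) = (h - 6)/h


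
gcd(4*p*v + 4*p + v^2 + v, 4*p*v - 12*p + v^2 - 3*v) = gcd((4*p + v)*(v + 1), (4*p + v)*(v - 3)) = 4*p + v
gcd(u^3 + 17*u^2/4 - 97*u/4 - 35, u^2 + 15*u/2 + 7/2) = u + 7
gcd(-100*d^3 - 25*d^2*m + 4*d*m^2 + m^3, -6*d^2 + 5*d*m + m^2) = 1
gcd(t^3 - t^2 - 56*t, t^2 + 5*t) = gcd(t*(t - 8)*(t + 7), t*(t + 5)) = t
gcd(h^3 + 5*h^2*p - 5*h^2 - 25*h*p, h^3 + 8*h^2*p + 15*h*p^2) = h^2 + 5*h*p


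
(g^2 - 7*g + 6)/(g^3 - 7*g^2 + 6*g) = 1/g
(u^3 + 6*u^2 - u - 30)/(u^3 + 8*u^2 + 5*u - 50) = (u + 3)/(u + 5)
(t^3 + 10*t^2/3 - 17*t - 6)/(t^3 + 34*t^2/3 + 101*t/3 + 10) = (t - 3)/(t + 5)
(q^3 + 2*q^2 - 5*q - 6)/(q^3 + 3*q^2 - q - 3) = (q - 2)/(q - 1)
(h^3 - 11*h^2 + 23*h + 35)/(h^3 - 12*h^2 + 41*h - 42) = (h^2 - 4*h - 5)/(h^2 - 5*h + 6)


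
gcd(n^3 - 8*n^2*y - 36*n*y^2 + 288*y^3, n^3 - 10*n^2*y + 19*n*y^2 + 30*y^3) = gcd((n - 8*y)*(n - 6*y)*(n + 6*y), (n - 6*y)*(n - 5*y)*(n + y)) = -n + 6*y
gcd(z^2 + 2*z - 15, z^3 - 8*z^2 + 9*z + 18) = z - 3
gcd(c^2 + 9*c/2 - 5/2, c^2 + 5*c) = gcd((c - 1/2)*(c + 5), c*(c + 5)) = c + 5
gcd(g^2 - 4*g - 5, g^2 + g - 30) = g - 5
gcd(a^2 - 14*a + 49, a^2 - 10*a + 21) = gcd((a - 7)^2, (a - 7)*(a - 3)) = a - 7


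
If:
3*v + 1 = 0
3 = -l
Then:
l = -3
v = -1/3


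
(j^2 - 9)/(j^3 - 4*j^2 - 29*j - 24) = (j - 3)/(j^2 - 7*j - 8)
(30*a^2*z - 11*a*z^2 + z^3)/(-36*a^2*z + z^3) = (-5*a + z)/(6*a + z)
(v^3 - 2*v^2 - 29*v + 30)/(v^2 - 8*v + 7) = (v^2 - v - 30)/(v - 7)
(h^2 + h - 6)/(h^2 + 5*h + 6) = (h - 2)/(h + 2)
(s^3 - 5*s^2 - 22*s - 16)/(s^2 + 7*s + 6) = (s^2 - 6*s - 16)/(s + 6)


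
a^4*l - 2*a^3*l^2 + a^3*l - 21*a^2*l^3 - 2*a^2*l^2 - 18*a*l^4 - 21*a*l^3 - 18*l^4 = (a - 6*l)*(a + l)*(a + 3*l)*(a*l + l)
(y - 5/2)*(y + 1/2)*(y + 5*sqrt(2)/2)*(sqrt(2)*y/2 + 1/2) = sqrt(2)*y^4/2 - sqrt(2)*y^3 + 3*y^3 - 6*y^2 + 5*sqrt(2)*y^2/8 - 15*y/4 - 5*sqrt(2)*y/2 - 25*sqrt(2)/16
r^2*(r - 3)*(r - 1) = r^4 - 4*r^3 + 3*r^2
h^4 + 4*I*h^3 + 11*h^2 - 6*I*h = h*(h - I)^2*(h + 6*I)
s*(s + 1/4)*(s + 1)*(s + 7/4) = s^4 + 3*s^3 + 39*s^2/16 + 7*s/16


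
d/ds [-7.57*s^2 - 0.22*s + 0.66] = -15.14*s - 0.22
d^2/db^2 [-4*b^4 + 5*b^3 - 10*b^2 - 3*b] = -48*b^2 + 30*b - 20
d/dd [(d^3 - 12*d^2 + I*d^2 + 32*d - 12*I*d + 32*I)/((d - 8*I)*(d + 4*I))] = (d^4 - 8*I*d^3 + d^2*(68 + 60*I) - 768*d + 896 - 384*I)/(d^4 - 8*I*d^3 + 48*d^2 - 256*I*d + 1024)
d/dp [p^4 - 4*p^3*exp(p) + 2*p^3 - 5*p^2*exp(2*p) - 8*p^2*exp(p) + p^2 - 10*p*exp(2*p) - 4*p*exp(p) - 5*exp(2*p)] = -4*p^3*exp(p) + 4*p^3 - 10*p^2*exp(2*p) - 20*p^2*exp(p) + 6*p^2 - 30*p*exp(2*p) - 20*p*exp(p) + 2*p - 20*exp(2*p) - 4*exp(p)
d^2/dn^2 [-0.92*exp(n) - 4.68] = -0.92*exp(n)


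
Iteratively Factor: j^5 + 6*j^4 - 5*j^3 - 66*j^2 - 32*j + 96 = (j + 4)*(j^4 + 2*j^3 - 13*j^2 - 14*j + 24) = (j + 2)*(j + 4)*(j^3 - 13*j + 12) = (j - 3)*(j + 2)*(j + 4)*(j^2 + 3*j - 4) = (j - 3)*(j - 1)*(j + 2)*(j + 4)*(j + 4)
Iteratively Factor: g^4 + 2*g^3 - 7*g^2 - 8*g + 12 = (g - 1)*(g^3 + 3*g^2 - 4*g - 12) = (g - 1)*(g + 3)*(g^2 - 4) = (g - 1)*(g + 2)*(g + 3)*(g - 2)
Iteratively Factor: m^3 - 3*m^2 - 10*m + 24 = (m - 2)*(m^2 - m - 12) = (m - 4)*(m - 2)*(m + 3)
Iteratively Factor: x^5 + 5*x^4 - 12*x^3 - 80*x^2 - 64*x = (x + 4)*(x^4 + x^3 - 16*x^2 - 16*x) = (x + 4)^2*(x^3 - 3*x^2 - 4*x) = (x + 1)*(x + 4)^2*(x^2 - 4*x) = (x - 4)*(x + 1)*(x + 4)^2*(x)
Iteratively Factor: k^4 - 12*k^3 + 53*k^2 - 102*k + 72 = (k - 4)*(k^3 - 8*k^2 + 21*k - 18) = (k - 4)*(k - 3)*(k^2 - 5*k + 6) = (k - 4)*(k - 3)^2*(k - 2)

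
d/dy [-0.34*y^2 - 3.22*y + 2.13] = -0.68*y - 3.22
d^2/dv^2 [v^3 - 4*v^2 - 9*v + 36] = 6*v - 8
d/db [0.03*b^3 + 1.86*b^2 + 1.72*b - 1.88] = 0.09*b^2 + 3.72*b + 1.72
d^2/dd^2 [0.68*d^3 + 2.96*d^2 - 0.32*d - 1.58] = 4.08*d + 5.92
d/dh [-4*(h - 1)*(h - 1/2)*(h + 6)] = -12*h^2 - 36*h + 34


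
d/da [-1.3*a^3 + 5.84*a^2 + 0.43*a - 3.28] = -3.9*a^2 + 11.68*a + 0.43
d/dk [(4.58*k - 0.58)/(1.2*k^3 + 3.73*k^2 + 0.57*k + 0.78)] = (-10.992*k^3 - 14.9954*k^2 + 4.3268*k + 3.903)/(1.44*k^6 + 8.952*k^5 + 15.2809*k^4 + 6.1242*k^3 + 6.1437*k^2 + 0.8892*k + 0.6084)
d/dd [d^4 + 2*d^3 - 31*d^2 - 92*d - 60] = 4*d^3 + 6*d^2 - 62*d - 92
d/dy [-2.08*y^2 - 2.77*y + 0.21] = -4.16*y - 2.77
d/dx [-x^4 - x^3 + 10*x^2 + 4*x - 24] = -4*x^3 - 3*x^2 + 20*x + 4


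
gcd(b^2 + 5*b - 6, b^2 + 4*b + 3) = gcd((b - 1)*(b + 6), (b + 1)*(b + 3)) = 1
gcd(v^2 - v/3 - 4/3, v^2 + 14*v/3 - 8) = v - 4/3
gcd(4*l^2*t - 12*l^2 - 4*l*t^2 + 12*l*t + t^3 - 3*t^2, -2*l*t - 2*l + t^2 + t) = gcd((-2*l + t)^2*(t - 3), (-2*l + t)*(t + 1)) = -2*l + t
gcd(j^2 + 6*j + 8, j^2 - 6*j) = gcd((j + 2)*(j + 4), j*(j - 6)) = 1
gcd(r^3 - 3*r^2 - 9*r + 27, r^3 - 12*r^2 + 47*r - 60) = r - 3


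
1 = 1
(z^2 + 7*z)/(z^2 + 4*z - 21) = z/(z - 3)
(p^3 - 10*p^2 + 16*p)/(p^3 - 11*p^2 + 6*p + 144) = p*(p - 2)/(p^2 - 3*p - 18)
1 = 1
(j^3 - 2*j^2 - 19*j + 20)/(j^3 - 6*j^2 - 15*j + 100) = (j - 1)/(j - 5)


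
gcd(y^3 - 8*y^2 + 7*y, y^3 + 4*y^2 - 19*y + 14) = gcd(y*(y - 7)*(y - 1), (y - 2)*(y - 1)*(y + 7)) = y - 1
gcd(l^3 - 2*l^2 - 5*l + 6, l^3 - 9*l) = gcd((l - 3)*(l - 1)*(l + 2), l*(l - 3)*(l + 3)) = l - 3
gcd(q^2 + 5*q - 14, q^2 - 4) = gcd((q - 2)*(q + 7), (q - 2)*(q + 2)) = q - 2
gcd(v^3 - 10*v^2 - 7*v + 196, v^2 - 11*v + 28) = v - 7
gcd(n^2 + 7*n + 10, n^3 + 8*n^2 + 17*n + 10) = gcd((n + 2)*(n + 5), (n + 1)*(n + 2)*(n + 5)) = n^2 + 7*n + 10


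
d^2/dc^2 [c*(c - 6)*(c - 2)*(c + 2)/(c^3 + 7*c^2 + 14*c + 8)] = 2*(73*c^3 + 156*c^2 - 96*c - 368)/(c^6 + 15*c^5 + 87*c^4 + 245*c^3 + 348*c^2 + 240*c + 64)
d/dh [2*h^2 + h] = 4*h + 1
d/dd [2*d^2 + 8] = 4*d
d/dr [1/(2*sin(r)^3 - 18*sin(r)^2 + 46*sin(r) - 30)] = (-3*sin(r)^2 + 18*sin(r) - 23)*cos(r)/(2*(sin(r)^3 - 9*sin(r)^2 + 23*sin(r) - 15)^2)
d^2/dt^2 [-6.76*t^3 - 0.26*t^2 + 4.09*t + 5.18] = -40.56*t - 0.52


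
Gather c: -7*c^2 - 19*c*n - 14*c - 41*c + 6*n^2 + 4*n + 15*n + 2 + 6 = -7*c^2 + c*(-19*n - 55) + 6*n^2 + 19*n + 8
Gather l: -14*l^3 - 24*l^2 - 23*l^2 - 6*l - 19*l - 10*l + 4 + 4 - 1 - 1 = -14*l^3 - 47*l^2 - 35*l + 6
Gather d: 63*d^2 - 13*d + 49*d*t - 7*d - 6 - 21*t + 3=63*d^2 + d*(49*t - 20) - 21*t - 3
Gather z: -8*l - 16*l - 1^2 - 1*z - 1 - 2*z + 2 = -24*l - 3*z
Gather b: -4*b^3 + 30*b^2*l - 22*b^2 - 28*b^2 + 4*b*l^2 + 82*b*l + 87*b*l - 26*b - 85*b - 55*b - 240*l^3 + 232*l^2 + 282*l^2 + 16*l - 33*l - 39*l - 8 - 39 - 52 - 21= -4*b^3 + b^2*(30*l - 50) + b*(4*l^2 + 169*l - 166) - 240*l^3 + 514*l^2 - 56*l - 120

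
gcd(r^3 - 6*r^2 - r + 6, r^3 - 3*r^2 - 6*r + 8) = r - 1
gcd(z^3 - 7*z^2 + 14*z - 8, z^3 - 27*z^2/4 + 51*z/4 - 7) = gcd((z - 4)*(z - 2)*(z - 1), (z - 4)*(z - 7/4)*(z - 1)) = z^2 - 5*z + 4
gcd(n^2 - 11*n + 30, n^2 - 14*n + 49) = 1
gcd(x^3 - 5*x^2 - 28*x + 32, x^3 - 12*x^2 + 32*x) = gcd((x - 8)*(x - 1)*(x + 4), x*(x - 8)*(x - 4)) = x - 8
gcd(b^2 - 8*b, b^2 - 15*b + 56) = b - 8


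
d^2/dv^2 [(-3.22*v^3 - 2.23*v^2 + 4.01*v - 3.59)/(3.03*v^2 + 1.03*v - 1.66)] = (-5.6843418860808e-14*v^5 - 2.8421709430404e-14*v^4 + 48.3259240000001*v^3 - 232.021974*v^2 + 0.554609999999968*v - 42.308606)/(27.818127*v^6 + 28.368981*v^5 - 36.077301*v^4 - 29.991437*v^3 + 19.765122*v^2 + 8.514804*v - 4.574296)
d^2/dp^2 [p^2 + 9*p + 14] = 2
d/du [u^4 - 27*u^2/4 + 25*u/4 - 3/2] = 4*u^3 - 27*u/2 + 25/4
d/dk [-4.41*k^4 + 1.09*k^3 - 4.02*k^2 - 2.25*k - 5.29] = -17.64*k^3 + 3.27*k^2 - 8.04*k - 2.25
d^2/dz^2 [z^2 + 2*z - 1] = 2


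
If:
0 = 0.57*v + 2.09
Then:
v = -3.67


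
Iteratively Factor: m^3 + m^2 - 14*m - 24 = (m - 4)*(m^2 + 5*m + 6) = (m - 4)*(m + 3)*(m + 2)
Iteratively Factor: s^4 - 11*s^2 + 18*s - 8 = (s - 1)*(s^3 + s^2 - 10*s + 8) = (s - 2)*(s - 1)*(s^2 + 3*s - 4) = (s - 2)*(s - 1)^2*(s + 4)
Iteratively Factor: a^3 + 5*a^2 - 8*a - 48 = (a - 3)*(a^2 + 8*a + 16) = (a - 3)*(a + 4)*(a + 4)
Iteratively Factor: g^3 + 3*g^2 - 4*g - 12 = (g + 3)*(g^2 - 4) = (g - 2)*(g + 3)*(g + 2)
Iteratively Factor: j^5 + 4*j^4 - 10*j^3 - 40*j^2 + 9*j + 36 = (j + 3)*(j^4 + j^3 - 13*j^2 - j + 12) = (j - 3)*(j + 3)*(j^3 + 4*j^2 - j - 4) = (j - 3)*(j - 1)*(j + 3)*(j^2 + 5*j + 4) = (j - 3)*(j - 1)*(j + 1)*(j + 3)*(j + 4)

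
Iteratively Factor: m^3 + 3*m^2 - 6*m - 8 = (m + 1)*(m^2 + 2*m - 8) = (m + 1)*(m + 4)*(m - 2)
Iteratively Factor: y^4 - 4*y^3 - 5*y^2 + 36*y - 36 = (y - 3)*(y^3 - y^2 - 8*y + 12) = (y - 3)*(y - 2)*(y^2 + y - 6) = (y - 3)*(y - 2)^2*(y + 3)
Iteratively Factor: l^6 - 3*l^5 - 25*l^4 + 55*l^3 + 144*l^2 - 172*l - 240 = (l - 5)*(l^5 + 2*l^4 - 15*l^3 - 20*l^2 + 44*l + 48) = (l - 5)*(l - 3)*(l^4 + 5*l^3 - 20*l - 16) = (l - 5)*(l - 3)*(l - 2)*(l^3 + 7*l^2 + 14*l + 8) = (l - 5)*(l - 3)*(l - 2)*(l + 1)*(l^2 + 6*l + 8) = (l - 5)*(l - 3)*(l - 2)*(l + 1)*(l + 4)*(l + 2)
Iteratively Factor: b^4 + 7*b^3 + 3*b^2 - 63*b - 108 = (b + 3)*(b^3 + 4*b^2 - 9*b - 36) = (b - 3)*(b + 3)*(b^2 + 7*b + 12) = (b - 3)*(b + 3)*(b + 4)*(b + 3)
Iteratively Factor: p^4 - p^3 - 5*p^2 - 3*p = (p + 1)*(p^3 - 2*p^2 - 3*p) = (p + 1)^2*(p^2 - 3*p) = (p - 3)*(p + 1)^2*(p)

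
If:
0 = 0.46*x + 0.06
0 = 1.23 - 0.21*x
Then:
No Solution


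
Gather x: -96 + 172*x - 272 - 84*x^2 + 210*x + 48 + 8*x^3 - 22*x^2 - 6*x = 8*x^3 - 106*x^2 + 376*x - 320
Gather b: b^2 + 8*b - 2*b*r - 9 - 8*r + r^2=b^2 + b*(8 - 2*r) + r^2 - 8*r - 9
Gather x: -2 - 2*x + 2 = -2*x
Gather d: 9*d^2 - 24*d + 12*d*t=9*d^2 + d*(12*t - 24)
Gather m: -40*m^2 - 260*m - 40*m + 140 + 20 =-40*m^2 - 300*m + 160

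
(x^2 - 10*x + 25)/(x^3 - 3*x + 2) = (x^2 - 10*x + 25)/(x^3 - 3*x + 2)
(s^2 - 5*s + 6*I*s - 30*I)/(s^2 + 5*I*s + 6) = (s - 5)/(s - I)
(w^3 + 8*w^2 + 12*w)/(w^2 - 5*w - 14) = w*(w + 6)/(w - 7)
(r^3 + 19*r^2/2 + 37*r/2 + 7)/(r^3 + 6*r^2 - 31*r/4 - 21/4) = 2*(r + 2)/(2*r - 3)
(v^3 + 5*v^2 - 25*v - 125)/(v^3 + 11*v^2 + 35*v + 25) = (v - 5)/(v + 1)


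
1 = 1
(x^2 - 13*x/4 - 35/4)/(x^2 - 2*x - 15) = (x + 7/4)/(x + 3)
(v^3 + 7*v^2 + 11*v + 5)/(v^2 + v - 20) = (v^2 + 2*v + 1)/(v - 4)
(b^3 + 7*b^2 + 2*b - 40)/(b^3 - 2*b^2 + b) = (b^3 + 7*b^2 + 2*b - 40)/(b*(b^2 - 2*b + 1))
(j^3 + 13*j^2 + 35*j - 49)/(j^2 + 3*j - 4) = (j^2 + 14*j + 49)/(j + 4)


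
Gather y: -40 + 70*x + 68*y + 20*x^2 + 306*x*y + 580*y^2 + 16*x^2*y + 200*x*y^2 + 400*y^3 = 20*x^2 + 70*x + 400*y^3 + y^2*(200*x + 580) + y*(16*x^2 + 306*x + 68) - 40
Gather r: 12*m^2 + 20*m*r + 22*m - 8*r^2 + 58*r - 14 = 12*m^2 + 22*m - 8*r^2 + r*(20*m + 58) - 14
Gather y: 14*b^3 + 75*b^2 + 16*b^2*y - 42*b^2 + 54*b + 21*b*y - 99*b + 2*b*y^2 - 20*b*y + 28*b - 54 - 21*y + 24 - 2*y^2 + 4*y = 14*b^3 + 33*b^2 - 17*b + y^2*(2*b - 2) + y*(16*b^2 + b - 17) - 30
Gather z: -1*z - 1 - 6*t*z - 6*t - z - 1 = -6*t + z*(-6*t - 2) - 2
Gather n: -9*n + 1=1 - 9*n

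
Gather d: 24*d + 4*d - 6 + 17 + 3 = 28*d + 14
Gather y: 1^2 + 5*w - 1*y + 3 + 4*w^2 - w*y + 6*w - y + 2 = 4*w^2 + 11*w + y*(-w - 2) + 6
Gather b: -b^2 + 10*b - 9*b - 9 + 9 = -b^2 + b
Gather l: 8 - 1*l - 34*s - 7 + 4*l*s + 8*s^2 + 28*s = l*(4*s - 1) + 8*s^2 - 6*s + 1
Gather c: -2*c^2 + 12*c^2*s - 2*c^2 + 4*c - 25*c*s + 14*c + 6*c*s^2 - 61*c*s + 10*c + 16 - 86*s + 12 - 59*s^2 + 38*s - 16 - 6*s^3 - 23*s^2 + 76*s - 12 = c^2*(12*s - 4) + c*(6*s^2 - 86*s + 28) - 6*s^3 - 82*s^2 + 28*s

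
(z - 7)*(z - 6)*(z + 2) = z^3 - 11*z^2 + 16*z + 84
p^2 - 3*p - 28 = (p - 7)*(p + 4)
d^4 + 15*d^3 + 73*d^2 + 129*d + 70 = (d + 1)*(d + 2)*(d + 5)*(d + 7)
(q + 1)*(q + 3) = q^2 + 4*q + 3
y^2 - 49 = (y - 7)*(y + 7)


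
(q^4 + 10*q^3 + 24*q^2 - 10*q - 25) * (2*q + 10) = 2*q^5 + 30*q^4 + 148*q^3 + 220*q^2 - 150*q - 250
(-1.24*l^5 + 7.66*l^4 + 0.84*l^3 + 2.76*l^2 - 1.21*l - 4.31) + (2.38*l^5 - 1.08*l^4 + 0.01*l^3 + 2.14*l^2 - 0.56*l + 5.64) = 1.14*l^5 + 6.58*l^4 + 0.85*l^3 + 4.9*l^2 - 1.77*l + 1.33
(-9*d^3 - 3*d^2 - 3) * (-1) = 9*d^3 + 3*d^2 + 3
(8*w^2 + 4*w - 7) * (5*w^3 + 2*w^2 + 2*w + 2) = 40*w^5 + 36*w^4 - 11*w^3 + 10*w^2 - 6*w - 14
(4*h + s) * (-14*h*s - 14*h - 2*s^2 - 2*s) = -56*h^2*s - 56*h^2 - 22*h*s^2 - 22*h*s - 2*s^3 - 2*s^2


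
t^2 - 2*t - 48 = (t - 8)*(t + 6)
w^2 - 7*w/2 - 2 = (w - 4)*(w + 1/2)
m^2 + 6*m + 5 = (m + 1)*(m + 5)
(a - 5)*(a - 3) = a^2 - 8*a + 15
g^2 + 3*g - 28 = (g - 4)*(g + 7)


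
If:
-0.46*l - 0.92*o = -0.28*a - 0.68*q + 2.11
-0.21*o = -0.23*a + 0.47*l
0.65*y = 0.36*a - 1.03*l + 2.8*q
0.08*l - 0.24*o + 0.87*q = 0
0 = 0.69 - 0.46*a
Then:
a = 1.50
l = 2.59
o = -4.16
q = -1.38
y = -9.24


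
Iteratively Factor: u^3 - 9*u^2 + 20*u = (u - 4)*(u^2 - 5*u) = (u - 5)*(u - 4)*(u)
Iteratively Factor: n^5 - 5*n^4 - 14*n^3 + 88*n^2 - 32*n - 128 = (n + 1)*(n^4 - 6*n^3 - 8*n^2 + 96*n - 128) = (n - 2)*(n + 1)*(n^3 - 4*n^2 - 16*n + 64) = (n - 4)*(n - 2)*(n + 1)*(n^2 - 16) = (n - 4)^2*(n - 2)*(n + 1)*(n + 4)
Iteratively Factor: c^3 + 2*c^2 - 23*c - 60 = (c + 3)*(c^2 - c - 20) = (c - 5)*(c + 3)*(c + 4)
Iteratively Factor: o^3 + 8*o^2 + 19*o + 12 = (o + 1)*(o^2 + 7*o + 12) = (o + 1)*(o + 4)*(o + 3)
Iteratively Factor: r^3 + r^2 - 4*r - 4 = (r + 2)*(r^2 - r - 2) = (r + 1)*(r + 2)*(r - 2)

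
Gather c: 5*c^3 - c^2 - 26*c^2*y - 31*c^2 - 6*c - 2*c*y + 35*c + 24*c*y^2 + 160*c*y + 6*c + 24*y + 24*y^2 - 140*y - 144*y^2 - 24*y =5*c^3 + c^2*(-26*y - 32) + c*(24*y^2 + 158*y + 35) - 120*y^2 - 140*y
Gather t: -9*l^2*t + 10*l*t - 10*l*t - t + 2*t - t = -9*l^2*t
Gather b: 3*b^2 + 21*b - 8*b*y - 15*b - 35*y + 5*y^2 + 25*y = 3*b^2 + b*(6 - 8*y) + 5*y^2 - 10*y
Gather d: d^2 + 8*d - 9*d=d^2 - d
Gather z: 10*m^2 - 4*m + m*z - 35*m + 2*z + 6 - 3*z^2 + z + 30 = 10*m^2 - 39*m - 3*z^2 + z*(m + 3) + 36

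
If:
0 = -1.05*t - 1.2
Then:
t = -1.14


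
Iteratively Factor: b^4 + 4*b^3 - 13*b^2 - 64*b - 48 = (b + 1)*(b^3 + 3*b^2 - 16*b - 48) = (b + 1)*(b + 3)*(b^2 - 16) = (b + 1)*(b + 3)*(b + 4)*(b - 4)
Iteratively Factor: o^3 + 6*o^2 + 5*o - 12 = (o - 1)*(o^2 + 7*o + 12) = (o - 1)*(o + 4)*(o + 3)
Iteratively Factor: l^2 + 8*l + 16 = (l + 4)*(l + 4)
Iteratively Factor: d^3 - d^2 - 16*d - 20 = (d - 5)*(d^2 + 4*d + 4) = (d - 5)*(d + 2)*(d + 2)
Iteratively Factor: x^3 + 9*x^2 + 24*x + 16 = (x + 1)*(x^2 + 8*x + 16) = (x + 1)*(x + 4)*(x + 4)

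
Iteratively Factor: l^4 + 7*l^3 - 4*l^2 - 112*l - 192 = (l + 4)*(l^3 + 3*l^2 - 16*l - 48) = (l + 4)^2*(l^2 - l - 12) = (l + 3)*(l + 4)^2*(l - 4)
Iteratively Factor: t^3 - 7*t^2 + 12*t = (t - 4)*(t^2 - 3*t) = (t - 4)*(t - 3)*(t)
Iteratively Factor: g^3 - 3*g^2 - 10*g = (g)*(g^2 - 3*g - 10) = g*(g + 2)*(g - 5)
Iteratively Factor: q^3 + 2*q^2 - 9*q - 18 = (q + 2)*(q^2 - 9) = (q - 3)*(q + 2)*(q + 3)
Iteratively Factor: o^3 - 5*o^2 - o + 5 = (o - 5)*(o^2 - 1) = (o - 5)*(o - 1)*(o + 1)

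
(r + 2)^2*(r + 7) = r^3 + 11*r^2 + 32*r + 28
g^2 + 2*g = g*(g + 2)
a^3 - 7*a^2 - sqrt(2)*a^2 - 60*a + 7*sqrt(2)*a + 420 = (a - 7)*(a - 6*sqrt(2))*(a + 5*sqrt(2))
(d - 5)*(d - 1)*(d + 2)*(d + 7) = d^4 + 3*d^3 - 35*d^2 - 39*d + 70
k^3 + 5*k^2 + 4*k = k*(k + 1)*(k + 4)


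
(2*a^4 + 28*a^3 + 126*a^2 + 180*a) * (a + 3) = 2*a^5 + 34*a^4 + 210*a^3 + 558*a^2 + 540*a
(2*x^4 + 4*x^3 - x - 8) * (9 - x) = -2*x^5 + 14*x^4 + 36*x^3 + x^2 - x - 72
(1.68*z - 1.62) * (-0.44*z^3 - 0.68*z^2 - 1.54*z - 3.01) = -0.7392*z^4 - 0.4296*z^3 - 1.4856*z^2 - 2.562*z + 4.8762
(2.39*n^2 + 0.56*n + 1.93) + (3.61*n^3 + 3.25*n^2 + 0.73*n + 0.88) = 3.61*n^3 + 5.64*n^2 + 1.29*n + 2.81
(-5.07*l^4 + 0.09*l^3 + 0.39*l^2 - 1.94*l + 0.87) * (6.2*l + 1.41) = -31.434*l^5 - 6.5907*l^4 + 2.5449*l^3 - 11.4781*l^2 + 2.6586*l + 1.2267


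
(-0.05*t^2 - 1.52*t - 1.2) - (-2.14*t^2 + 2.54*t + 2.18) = 2.09*t^2 - 4.06*t - 3.38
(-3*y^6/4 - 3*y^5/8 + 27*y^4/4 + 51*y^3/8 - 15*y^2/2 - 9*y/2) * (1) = -3*y^6/4 - 3*y^5/8 + 27*y^4/4 + 51*y^3/8 - 15*y^2/2 - 9*y/2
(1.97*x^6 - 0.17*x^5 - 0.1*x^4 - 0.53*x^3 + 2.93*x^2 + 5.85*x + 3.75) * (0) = 0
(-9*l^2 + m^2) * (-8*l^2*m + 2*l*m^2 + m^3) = 72*l^4*m - 18*l^3*m^2 - 17*l^2*m^3 + 2*l*m^4 + m^5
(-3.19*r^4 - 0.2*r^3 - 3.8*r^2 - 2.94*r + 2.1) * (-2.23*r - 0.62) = 7.1137*r^5 + 2.4238*r^4 + 8.598*r^3 + 8.9122*r^2 - 2.8602*r - 1.302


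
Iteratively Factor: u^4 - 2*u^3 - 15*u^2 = (u)*(u^3 - 2*u^2 - 15*u) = u*(u - 5)*(u^2 + 3*u) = u^2*(u - 5)*(u + 3)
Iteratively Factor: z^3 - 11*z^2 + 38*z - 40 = (z - 2)*(z^2 - 9*z + 20) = (z - 5)*(z - 2)*(z - 4)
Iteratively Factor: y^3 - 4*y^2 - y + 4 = (y - 1)*(y^2 - 3*y - 4) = (y - 1)*(y + 1)*(y - 4)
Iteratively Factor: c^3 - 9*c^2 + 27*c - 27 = (c - 3)*(c^2 - 6*c + 9) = (c - 3)^2*(c - 3)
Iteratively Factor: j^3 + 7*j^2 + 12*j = (j + 4)*(j^2 + 3*j) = j*(j + 4)*(j + 3)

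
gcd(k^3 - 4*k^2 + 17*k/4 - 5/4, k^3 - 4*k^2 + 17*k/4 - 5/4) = k^3 - 4*k^2 + 17*k/4 - 5/4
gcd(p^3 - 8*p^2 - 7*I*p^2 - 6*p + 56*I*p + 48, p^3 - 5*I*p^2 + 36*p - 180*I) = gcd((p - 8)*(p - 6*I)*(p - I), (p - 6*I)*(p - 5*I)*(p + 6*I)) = p - 6*I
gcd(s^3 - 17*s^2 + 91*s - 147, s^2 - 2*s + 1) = 1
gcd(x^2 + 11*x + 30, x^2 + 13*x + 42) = x + 6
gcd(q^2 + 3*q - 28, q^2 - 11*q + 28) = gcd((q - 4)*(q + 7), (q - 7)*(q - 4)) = q - 4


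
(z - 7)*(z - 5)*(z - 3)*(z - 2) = z^4 - 17*z^3 + 101*z^2 - 247*z + 210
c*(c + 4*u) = c^2 + 4*c*u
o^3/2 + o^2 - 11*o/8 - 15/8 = (o/2 + 1/2)*(o - 3/2)*(o + 5/2)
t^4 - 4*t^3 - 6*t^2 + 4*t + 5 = (t - 5)*(t - 1)*(t + 1)^2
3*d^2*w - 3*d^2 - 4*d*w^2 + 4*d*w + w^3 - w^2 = (-3*d + w)*(-d + w)*(w - 1)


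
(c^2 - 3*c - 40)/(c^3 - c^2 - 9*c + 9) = (c^2 - 3*c - 40)/(c^3 - c^2 - 9*c + 9)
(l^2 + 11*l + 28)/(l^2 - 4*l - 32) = (l + 7)/(l - 8)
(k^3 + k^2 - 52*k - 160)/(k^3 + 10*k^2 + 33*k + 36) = (k^2 - 3*k - 40)/(k^2 + 6*k + 9)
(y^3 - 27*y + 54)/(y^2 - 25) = (y^3 - 27*y + 54)/(y^2 - 25)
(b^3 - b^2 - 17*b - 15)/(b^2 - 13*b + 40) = (b^2 + 4*b + 3)/(b - 8)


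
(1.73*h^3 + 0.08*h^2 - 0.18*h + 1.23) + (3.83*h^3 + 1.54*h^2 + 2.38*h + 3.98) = 5.56*h^3 + 1.62*h^2 + 2.2*h + 5.21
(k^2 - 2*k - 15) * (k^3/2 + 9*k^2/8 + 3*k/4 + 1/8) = k^5/2 + k^4/8 - 9*k^3 - 73*k^2/4 - 23*k/2 - 15/8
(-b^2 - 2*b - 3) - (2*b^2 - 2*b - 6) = 3 - 3*b^2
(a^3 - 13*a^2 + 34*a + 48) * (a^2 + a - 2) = a^5 - 12*a^4 + 19*a^3 + 108*a^2 - 20*a - 96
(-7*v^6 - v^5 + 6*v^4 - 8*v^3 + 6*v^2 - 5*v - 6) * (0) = 0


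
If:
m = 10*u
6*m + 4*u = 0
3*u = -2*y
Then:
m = 0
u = 0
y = 0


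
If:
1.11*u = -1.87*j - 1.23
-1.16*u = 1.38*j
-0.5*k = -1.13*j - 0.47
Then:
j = -2.24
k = -4.12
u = 2.66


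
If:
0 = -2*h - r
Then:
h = -r/2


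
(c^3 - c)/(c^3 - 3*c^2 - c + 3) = c/(c - 3)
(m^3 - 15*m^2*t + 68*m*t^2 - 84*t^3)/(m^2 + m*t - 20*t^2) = (m^3 - 15*m^2*t + 68*m*t^2 - 84*t^3)/(m^2 + m*t - 20*t^2)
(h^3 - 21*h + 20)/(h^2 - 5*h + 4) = h + 5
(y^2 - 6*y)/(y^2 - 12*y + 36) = y/(y - 6)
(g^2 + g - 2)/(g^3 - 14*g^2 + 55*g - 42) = (g + 2)/(g^2 - 13*g + 42)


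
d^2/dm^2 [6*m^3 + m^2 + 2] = 36*m + 2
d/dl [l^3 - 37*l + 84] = 3*l^2 - 37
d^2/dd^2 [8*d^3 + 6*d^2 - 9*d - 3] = 48*d + 12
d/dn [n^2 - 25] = 2*n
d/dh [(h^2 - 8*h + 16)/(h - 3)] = (h^2 - 6*h + 8)/(h^2 - 6*h + 9)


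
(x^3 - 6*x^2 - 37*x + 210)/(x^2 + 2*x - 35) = (x^2 - x - 42)/(x + 7)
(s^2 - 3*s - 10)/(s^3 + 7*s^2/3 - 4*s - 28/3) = 3*(s - 5)/(3*s^2 + s - 14)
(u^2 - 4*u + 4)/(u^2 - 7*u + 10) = (u - 2)/(u - 5)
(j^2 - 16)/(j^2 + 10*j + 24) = (j - 4)/(j + 6)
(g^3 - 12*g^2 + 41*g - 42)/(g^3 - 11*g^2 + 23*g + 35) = (g^2 - 5*g + 6)/(g^2 - 4*g - 5)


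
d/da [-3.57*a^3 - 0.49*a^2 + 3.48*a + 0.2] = -10.71*a^2 - 0.98*a + 3.48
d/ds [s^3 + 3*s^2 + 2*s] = 3*s^2 + 6*s + 2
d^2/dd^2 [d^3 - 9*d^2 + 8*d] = 6*d - 18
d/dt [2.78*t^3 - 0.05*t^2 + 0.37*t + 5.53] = 8.34*t^2 - 0.1*t + 0.37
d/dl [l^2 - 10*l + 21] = 2*l - 10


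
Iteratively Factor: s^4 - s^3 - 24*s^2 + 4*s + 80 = (s - 2)*(s^3 + s^2 - 22*s - 40) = (s - 2)*(s + 4)*(s^2 - 3*s - 10) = (s - 2)*(s + 2)*(s + 4)*(s - 5)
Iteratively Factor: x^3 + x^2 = (x)*(x^2 + x) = x^2*(x + 1)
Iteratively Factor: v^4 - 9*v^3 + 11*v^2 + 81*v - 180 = (v - 5)*(v^3 - 4*v^2 - 9*v + 36) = (v - 5)*(v - 4)*(v^2 - 9) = (v - 5)*(v - 4)*(v + 3)*(v - 3)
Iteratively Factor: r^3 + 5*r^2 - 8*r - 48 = (r - 3)*(r^2 + 8*r + 16) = (r - 3)*(r + 4)*(r + 4)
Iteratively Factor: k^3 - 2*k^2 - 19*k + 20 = (k - 5)*(k^2 + 3*k - 4) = (k - 5)*(k - 1)*(k + 4)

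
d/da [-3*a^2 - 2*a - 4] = -6*a - 2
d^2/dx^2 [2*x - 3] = 0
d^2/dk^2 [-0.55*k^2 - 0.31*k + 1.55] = -1.10000000000000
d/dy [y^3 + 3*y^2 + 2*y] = 3*y^2 + 6*y + 2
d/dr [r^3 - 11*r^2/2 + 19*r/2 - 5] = 3*r^2 - 11*r + 19/2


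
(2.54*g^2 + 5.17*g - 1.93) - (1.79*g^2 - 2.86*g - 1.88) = 0.75*g^2 + 8.03*g - 0.05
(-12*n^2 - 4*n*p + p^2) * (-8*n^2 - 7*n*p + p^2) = 96*n^4 + 116*n^3*p + 8*n^2*p^2 - 11*n*p^3 + p^4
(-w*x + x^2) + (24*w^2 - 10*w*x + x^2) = 24*w^2 - 11*w*x + 2*x^2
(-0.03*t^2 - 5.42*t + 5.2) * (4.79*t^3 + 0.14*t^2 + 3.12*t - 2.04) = -0.1437*t^5 - 25.966*t^4 + 24.0556*t^3 - 16.1212*t^2 + 27.2808*t - 10.608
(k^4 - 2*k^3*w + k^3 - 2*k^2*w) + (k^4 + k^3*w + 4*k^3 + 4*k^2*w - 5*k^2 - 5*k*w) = 2*k^4 - k^3*w + 5*k^3 + 2*k^2*w - 5*k^2 - 5*k*w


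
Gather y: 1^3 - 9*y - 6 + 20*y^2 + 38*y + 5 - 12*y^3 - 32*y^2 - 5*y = -12*y^3 - 12*y^2 + 24*y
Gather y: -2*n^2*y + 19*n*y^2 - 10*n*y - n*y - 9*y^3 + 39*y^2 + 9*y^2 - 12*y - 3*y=-9*y^3 + y^2*(19*n + 48) + y*(-2*n^2 - 11*n - 15)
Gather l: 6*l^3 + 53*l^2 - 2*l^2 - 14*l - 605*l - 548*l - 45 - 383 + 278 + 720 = 6*l^3 + 51*l^2 - 1167*l + 570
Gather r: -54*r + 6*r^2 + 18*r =6*r^2 - 36*r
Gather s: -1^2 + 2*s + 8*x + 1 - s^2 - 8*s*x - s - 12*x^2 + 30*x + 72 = -s^2 + s*(1 - 8*x) - 12*x^2 + 38*x + 72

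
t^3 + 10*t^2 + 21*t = t*(t + 3)*(t + 7)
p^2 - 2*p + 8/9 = (p - 4/3)*(p - 2/3)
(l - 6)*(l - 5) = l^2 - 11*l + 30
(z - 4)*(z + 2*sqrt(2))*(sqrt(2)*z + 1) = sqrt(2)*z^3 - 4*sqrt(2)*z^2 + 5*z^2 - 20*z + 2*sqrt(2)*z - 8*sqrt(2)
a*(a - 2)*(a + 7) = a^3 + 5*a^2 - 14*a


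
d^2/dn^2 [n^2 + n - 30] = 2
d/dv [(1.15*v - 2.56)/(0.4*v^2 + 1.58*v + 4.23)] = (-0.46*v^2 + 2.048*v + 8.9093)/(0.16*v^4 + 1.264*v^3 + 5.8804*v^2 + 13.3668*v + 17.8929)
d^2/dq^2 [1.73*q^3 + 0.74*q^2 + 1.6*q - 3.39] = 10.38*q + 1.48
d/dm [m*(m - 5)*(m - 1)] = 3*m^2 - 12*m + 5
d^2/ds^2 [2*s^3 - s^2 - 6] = 12*s - 2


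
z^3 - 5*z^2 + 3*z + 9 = (z - 3)^2*(z + 1)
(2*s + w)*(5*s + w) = 10*s^2 + 7*s*w + w^2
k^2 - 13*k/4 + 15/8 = (k - 5/2)*(k - 3/4)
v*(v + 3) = v^2 + 3*v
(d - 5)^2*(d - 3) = d^3 - 13*d^2 + 55*d - 75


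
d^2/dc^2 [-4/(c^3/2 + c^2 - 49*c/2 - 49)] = 16*((3*c + 2)*(c^3 + 2*c^2 - 49*c - 98) - (3*c^2 + 4*c - 49)^2)/(c^3 + 2*c^2 - 49*c - 98)^3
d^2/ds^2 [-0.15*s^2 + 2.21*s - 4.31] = -0.300000000000000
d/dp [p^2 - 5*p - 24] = 2*p - 5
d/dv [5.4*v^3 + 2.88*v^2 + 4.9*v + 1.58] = 16.2*v^2 + 5.76*v + 4.9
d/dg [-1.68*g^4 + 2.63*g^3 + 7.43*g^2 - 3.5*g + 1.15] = -6.72*g^3 + 7.89*g^2 + 14.86*g - 3.5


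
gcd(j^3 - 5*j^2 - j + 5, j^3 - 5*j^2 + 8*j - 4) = j - 1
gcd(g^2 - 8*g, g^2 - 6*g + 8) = 1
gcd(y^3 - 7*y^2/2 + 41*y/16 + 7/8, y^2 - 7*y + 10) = y - 2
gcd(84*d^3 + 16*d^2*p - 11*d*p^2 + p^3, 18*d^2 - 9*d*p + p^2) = -6*d + p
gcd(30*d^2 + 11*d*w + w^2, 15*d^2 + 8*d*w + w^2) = 5*d + w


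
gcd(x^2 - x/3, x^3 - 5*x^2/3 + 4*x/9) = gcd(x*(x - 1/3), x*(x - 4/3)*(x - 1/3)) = x^2 - x/3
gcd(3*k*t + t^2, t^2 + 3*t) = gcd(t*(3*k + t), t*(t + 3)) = t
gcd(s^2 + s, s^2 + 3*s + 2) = s + 1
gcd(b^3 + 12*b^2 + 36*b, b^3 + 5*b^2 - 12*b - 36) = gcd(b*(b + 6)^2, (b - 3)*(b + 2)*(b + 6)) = b + 6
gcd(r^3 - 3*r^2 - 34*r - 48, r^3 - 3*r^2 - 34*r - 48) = r^3 - 3*r^2 - 34*r - 48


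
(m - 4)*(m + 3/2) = m^2 - 5*m/2 - 6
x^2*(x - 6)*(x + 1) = x^4 - 5*x^3 - 6*x^2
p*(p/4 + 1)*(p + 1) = p^3/4 + 5*p^2/4 + p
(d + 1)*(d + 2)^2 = d^3 + 5*d^2 + 8*d + 4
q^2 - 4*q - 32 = (q - 8)*(q + 4)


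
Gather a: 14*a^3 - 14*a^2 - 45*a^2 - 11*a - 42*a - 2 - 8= 14*a^3 - 59*a^2 - 53*a - 10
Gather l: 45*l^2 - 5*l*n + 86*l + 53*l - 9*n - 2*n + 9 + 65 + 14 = 45*l^2 + l*(139 - 5*n) - 11*n + 88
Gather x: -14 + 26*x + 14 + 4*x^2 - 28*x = 4*x^2 - 2*x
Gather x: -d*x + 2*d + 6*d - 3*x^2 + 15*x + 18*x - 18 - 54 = 8*d - 3*x^2 + x*(33 - d) - 72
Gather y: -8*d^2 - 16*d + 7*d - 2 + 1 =-8*d^2 - 9*d - 1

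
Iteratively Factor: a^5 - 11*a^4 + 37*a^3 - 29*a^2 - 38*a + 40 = (a - 1)*(a^4 - 10*a^3 + 27*a^2 - 2*a - 40) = (a - 1)*(a + 1)*(a^3 - 11*a^2 + 38*a - 40) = (a - 5)*(a - 1)*(a + 1)*(a^2 - 6*a + 8) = (a - 5)*(a - 2)*(a - 1)*(a + 1)*(a - 4)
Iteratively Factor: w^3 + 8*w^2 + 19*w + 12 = (w + 3)*(w^2 + 5*w + 4) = (w + 3)*(w + 4)*(w + 1)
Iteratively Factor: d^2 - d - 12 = (d + 3)*(d - 4)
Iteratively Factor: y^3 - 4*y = (y - 2)*(y^2 + 2*y) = (y - 2)*(y + 2)*(y)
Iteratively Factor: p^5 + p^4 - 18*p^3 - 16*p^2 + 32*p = (p + 2)*(p^4 - p^3 - 16*p^2 + 16*p) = (p - 1)*(p + 2)*(p^3 - 16*p) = (p - 1)*(p + 2)*(p + 4)*(p^2 - 4*p) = (p - 4)*(p - 1)*(p + 2)*(p + 4)*(p)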